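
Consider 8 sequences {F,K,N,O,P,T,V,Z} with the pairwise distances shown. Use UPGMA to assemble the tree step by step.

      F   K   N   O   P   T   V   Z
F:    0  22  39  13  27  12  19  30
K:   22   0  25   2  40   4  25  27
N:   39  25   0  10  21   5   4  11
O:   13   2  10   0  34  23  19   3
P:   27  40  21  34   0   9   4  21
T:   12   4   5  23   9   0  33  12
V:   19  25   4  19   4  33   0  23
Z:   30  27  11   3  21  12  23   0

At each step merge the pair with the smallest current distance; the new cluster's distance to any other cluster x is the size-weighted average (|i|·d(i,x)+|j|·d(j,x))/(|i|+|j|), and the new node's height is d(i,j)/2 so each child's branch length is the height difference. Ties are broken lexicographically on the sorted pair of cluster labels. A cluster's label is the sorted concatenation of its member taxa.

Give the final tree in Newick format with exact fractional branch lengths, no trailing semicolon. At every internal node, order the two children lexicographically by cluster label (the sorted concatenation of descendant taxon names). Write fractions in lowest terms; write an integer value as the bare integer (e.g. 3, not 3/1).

step 1: merge (K,O) at d=2; branch lengths K→1, O→1; new cluster KO
  updated: d(F,KO)=35/2, d(KO,N)=35/2, d(KO,P)=37, d(KO,T)=27/2, d(KO,V)=22, d(KO,Z)=15
step 2: merge (N,V) at d=4; branch lengths N→2, V→2; new cluster NV
  updated: d(F,NV)=29, d(KO,NV)=79/4, d(NV,P)=25/2, d(NV,T)=19, d(NV,Z)=17
step 3: merge (P,T) at d=9; branch lengths P→9/2, T→9/2; new cluster PT
  updated: d(F,PT)=39/2, d(KO,PT)=101/4, d(NV,PT)=63/4, d(PT,Z)=33/2
step 4: merge (KO,Z) at d=15; branch lengths KO→13/2, Z→15/2; new cluster KOZ
  updated: d(F,KOZ)=65/3, d(KOZ,NV)=113/6, d(KOZ,PT)=67/3
step 5: merge (NV,PT) at d=63/4; branch lengths NV→47/8, PT→27/8; new cluster NPTV
  updated: d(F,NPTV)=97/4, d(KOZ,NPTV)=247/12
step 6: merge (KOZ,NPTV) at d=247/12; branch lengths KOZ→67/24, NPTV→29/12; new cluster KNOPTVZ
  updated: d(F,KNOPTVZ)=162/7
step 7: merge (F,KNOPTVZ) at d=162/7; branch lengths F→81/7, KNOPTVZ→215/168; new cluster FKNOPTVZ
final tree: (F:81/7,(((K:1,O:1):13/2,Z:15/2):67/24,((N:2,V:2):47/8,(P:9/2,T:9/2):27/8):29/12):215/168)
total length: 2365/42

(F:81/7,(((K:1,O:1):13/2,Z:15/2):67/24,((N:2,V:2):47/8,(P:9/2,T:9/2):27/8):29/12):215/168)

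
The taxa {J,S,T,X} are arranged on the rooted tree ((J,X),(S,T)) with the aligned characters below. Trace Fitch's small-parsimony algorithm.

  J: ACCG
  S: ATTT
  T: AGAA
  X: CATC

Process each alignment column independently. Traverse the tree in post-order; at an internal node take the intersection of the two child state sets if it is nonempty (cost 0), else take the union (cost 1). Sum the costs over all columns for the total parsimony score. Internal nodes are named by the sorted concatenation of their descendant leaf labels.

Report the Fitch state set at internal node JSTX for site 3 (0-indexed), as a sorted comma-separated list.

[col 0] JX: children J:{A}, X:{C} ∪→ {A,C}; cost 1
[col 0] ST: children S:{A}, T:{A} ∩→ {A}; cost 0
[col 0] JSTX: children JX:{A,C}, ST:{A} ∩→ {A}; cost 0
[col 1] JX: children J:{C}, X:{A} ∪→ {A,C}; cost 1
[col 1] ST: children S:{T}, T:{G} ∪→ {G,T}; cost 1
[col 1] JSTX: children JX:{A,C}, ST:{G,T} ∪→ {A,C,G,T}; cost 1
[col 2] JX: children J:{C}, X:{T} ∪→ {C,T}; cost 1
[col 2] ST: children S:{T}, T:{A} ∪→ {A,T}; cost 1
[col 2] JSTX: children JX:{C,T}, ST:{A,T} ∩→ {T}; cost 0
[col 3] JX: children J:{G}, X:{C} ∪→ {C,G}; cost 1
[col 3] ST: children S:{T}, T:{A} ∪→ {A,T}; cost 1
[col 3] JSTX: children JX:{C,G}, ST:{A,T} ∪→ {A,C,G,T}; cost 1
per-site changes: [1, 3, 2, 3]; total = 9

A,C,G,T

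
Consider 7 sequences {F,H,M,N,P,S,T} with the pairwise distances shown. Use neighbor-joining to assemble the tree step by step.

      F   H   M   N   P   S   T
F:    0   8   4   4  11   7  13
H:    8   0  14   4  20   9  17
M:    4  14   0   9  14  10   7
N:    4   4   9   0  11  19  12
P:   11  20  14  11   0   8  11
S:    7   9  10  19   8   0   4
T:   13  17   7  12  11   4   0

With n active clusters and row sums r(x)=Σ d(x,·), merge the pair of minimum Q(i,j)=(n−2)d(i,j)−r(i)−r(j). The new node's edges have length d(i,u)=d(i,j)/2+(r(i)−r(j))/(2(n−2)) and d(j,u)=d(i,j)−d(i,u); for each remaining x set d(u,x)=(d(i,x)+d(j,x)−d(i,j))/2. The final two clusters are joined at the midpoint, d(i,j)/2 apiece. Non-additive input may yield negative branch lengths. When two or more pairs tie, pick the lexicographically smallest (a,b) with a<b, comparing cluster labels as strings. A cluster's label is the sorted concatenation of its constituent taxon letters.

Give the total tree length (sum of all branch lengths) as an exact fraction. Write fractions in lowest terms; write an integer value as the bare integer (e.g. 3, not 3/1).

883/32

iteration 1: select H,N (d=4, Q=-111); attach at lengths (33/10, 7/10); label the merged cluster HN
  updated: d(F,HN)=4, d(HN,M)=19/2, d(HN,P)=27/2, d(HN,S)=12, d(HN,T)=25/2
iteration 2: select F,HN (d=4, Q=-149/2); attach at lengths (7/16, 57/16); label the merged cluster FHN
  updated: d(FHN,M)=19/4, d(FHN,P)=41/4, d(FHN,S)=15/2, d(FHN,T)=43/4
iteration 3: select FHN,M (d=19/4, Q=-219/4); attach at lengths (47/24, 67/24); label the merged cluster FHMN
  updated: d(FHMN,P)=39/4, d(FHMN,S)=51/8, d(FHMN,T)=13/2
iteration 4: select FHMN,P (d=39/4, Q=-255/8); attach at lengths (107/32, 205/32); label the merged cluster FHMNP
  updated: d(FHMNP,S)=37/16, d(FHMNP,T)=31/8
iteration 5: select FHMNP,S (d=37/16, Q=-163/16); attach at lengths (35/32, 39/32); label the merged cluster FHMNPS
  updated: d(FHMNPS,T)=89/32
iteration 6: select FHMNPS,T (d=89/32); attach at lengths (89/64, 89/64); label the merged cluster FHMNPST
final tree: (((((F:7/16,(H:33/10,N:7/10):57/16):47/24,M:67/24):107/32,P:205/32):35/32,S:39/32):89/64,T:89/64)
total length: 883/32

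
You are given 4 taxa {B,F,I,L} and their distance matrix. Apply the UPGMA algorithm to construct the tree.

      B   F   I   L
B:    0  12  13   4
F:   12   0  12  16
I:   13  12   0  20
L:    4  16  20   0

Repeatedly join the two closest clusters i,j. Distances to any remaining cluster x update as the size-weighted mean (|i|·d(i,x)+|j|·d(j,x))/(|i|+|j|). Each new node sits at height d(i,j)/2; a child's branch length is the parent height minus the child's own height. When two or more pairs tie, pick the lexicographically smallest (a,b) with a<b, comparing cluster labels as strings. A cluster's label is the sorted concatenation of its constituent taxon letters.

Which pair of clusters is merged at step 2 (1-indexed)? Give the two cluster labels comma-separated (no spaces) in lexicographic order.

iteration 1: select B,L (d=4); attach at lengths (2, 2); label the merged cluster BL
  updated: d(BL,F)=14, d(BL,I)=33/2
iteration 2: select F,I (d=12); attach at lengths (6, 6); label the merged cluster FI
  updated: d(BL,FI)=61/4
iteration 3: select BL,FI (d=61/4); attach at lengths (45/8, 13/8); label the merged cluster BFIL
final tree: ((B:2,L:2):45/8,(F:6,I:6):13/8)
total length: 93/4

F,I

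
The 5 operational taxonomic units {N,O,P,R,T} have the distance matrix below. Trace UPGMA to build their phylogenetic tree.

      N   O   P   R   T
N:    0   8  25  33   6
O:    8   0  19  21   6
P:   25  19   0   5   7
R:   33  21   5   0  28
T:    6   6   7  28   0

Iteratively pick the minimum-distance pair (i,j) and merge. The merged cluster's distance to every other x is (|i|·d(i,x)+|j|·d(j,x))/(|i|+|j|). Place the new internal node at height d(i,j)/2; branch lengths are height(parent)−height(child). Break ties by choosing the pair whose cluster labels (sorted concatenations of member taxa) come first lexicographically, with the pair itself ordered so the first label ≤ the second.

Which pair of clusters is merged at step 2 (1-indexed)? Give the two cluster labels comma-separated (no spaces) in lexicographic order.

1. join P+R (d=5) ⇒ PR; edges |P|=5/2, |R|=5/2
  updated: d(N,PR)=29, d(O,PR)=20, d(PR,T)=35/2
2. join N+T (d=6) ⇒ NT; edges |N|=3, |T|=3
  updated: d(NT,O)=7, d(NT,PR)=93/4
3. join NT+O (d=7) ⇒ NOT; edges |NT|=1/2, |O|=7/2
  updated: d(NOT,PR)=133/6
4. join NOT+PR (d=133/6) ⇒ NOPRT; edges |NOT|=91/12, |PR|=103/12
final tree: (((N:3,T:3):1/2,O:7/2):91/12,(P:5/2,R:5/2):103/12)
total length: 187/6

N,T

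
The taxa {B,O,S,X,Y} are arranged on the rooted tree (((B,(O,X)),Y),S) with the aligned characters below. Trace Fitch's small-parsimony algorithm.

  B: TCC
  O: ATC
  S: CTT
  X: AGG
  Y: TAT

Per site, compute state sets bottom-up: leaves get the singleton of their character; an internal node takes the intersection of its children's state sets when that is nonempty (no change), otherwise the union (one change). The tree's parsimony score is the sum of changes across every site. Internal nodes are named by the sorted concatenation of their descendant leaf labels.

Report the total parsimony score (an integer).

OX@0: {A} ∩ {A} = {A} (intersection, +0)
BOX@0: {T} ∪ {A} = {A,T} (union, +1)
BOXY@0: {A,T} ∩ {T} = {T} (intersection, +0)
BOSXY@0: {T} ∪ {C} = {C,T} (union, +1)
OX@1: {T} ∪ {G} = {G,T} (union, +1)
BOX@1: {C} ∪ {G,T} = {C,G,T} (union, +1)
BOXY@1: {C,G,T} ∪ {A} = {A,C,G,T} (union, +1)
BOSXY@1: {A,C,G,T} ∩ {T} = {T} (intersection, +0)
OX@2: {C} ∪ {G} = {C,G} (union, +1)
BOX@2: {C} ∩ {C,G} = {C} (intersection, +0)
BOXY@2: {C} ∪ {T} = {C,T} (union, +1)
BOSXY@2: {C,T} ∩ {T} = {T} (intersection, +0)
per-site changes: [2, 3, 2]; total = 7

7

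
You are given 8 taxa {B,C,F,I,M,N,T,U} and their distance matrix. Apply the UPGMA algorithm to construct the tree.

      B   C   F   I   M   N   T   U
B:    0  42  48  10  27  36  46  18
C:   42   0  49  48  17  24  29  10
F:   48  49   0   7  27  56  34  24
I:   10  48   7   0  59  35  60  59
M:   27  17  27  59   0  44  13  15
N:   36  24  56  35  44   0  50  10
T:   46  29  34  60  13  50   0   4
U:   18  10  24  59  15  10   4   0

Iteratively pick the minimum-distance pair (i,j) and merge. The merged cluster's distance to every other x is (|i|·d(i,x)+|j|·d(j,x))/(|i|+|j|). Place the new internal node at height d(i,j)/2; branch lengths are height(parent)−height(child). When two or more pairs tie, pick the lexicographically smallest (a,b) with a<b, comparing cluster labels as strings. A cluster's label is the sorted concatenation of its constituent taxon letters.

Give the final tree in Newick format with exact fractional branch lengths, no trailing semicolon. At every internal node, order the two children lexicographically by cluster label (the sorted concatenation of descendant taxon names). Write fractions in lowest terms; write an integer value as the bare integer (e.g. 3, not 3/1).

((B:29/2,(F:7/2,I:7/2):11):37/6,((C:28/3,(M:7,(T:2,U:2):5):7/3):20/3,N:16):14/3)

iteration 1: select T,U (d=4); attach at lengths (2, 2); label the merged cluster TU
  updated: d(B,TU)=32, d(C,TU)=39/2, d(F,TU)=29, d(I,TU)=119/2, d(M,TU)=14, d(N,TU)=30
iteration 2: select F,I (d=7); attach at lengths (7/2, 7/2); label the merged cluster FI
  updated: d(B,FI)=29, d(C,FI)=97/2, d(FI,M)=43, d(FI,N)=91/2, d(FI,TU)=177/4
iteration 3: select M,TU (d=14); attach at lengths (7, 5); label the merged cluster MTU
  updated: d(B,MTU)=91/3, d(C,MTU)=56/3, d(FI,MTU)=263/6, d(MTU,N)=104/3
iteration 4: select C,MTU (d=56/3); attach at lengths (28/3, 7/3); label the merged cluster CMTU
  updated: d(B,CMTU)=133/4, d(CMTU,FI)=45, d(CMTU,N)=32
iteration 5: select B,FI (d=29); attach at lengths (29/2, 11); label the merged cluster BFI
  updated: d(BFI,CMTU)=493/12, d(BFI,N)=127/3
iteration 6: select CMTU,N (d=32); attach at lengths (20/3, 16); label the merged cluster CMNTU
  updated: d(BFI,CMNTU)=124/3
iteration 7: select BFI,CMNTU (d=124/3); attach at lengths (37/6, 14/3); label the merged cluster BCFIMNTU
final tree: ((B:29/2,(F:7/2,I:7/2):11):37/6,((C:28/3,(M:7,(T:2,U:2):5):7/3):20/3,N:16):14/3)
total length: 281/3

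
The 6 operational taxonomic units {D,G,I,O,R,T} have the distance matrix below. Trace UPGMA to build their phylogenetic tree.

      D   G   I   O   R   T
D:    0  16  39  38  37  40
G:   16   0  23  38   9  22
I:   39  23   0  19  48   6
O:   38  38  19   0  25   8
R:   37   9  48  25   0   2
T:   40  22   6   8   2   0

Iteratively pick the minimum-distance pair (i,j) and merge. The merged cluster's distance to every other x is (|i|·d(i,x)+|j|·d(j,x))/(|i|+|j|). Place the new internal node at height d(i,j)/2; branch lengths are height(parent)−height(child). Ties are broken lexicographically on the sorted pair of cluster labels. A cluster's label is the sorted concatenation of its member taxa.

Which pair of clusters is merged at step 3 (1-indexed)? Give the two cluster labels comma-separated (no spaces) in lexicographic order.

I,O

step 1: merge (R,T) at d=2; branch lengths R→1, T→1; new cluster RT
  updated: d(D,RT)=77/2, d(G,RT)=31/2, d(I,RT)=27, d(O,RT)=33/2
step 2: merge (G,RT) at d=31/2; branch lengths G→31/4, RT→27/4; new cluster GRT
  updated: d(D,GRT)=31, d(GRT,I)=77/3, d(GRT,O)=71/3
step 3: merge (I,O) at d=19; branch lengths I→19/2, O→19/2; new cluster IO
  updated: d(D,IO)=77/2, d(GRT,IO)=74/3
step 4: merge (GRT,IO) at d=74/3; branch lengths GRT→55/12, IO→17/6; new cluster GIORT
  updated: d(D,GIORT)=34
step 5: merge (D,GIORT) at d=34; branch lengths D→17, GIORT→14/3; new cluster DGIORT
final tree: (D:17,((G:31/4,(R:1,T:1):27/4):55/12,(I:19/2,O:19/2):17/6):14/3)
total length: 775/12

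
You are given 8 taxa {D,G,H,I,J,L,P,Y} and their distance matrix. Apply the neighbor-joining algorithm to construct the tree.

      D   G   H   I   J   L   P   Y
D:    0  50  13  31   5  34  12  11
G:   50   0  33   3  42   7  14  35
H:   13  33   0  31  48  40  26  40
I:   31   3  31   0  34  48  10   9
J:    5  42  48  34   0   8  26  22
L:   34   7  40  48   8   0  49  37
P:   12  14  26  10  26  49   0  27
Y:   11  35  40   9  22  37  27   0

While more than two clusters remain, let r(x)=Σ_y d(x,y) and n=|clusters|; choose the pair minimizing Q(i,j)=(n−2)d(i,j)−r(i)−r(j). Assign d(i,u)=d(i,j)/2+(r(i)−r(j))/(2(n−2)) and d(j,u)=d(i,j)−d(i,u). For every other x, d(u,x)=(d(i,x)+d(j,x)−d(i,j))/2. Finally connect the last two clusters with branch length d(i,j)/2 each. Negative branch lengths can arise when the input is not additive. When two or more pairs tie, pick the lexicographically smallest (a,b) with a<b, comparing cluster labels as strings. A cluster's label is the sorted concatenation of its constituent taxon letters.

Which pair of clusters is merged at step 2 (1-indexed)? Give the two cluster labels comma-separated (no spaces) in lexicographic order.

iteration 1: select G,L (d=7, Q=-365); attach at lengths (1/4, 27/4); label the merged cluster GL
  updated: d(D,GL)=77/2, d(GL,H)=33, d(GL,I)=22, d(GL,J)=43/2, d(GL,P)=28, d(GL,Y)=65/2
iteration 2: select D,J (d=5, Q=-242); attach at lengths (-21/10, 71/10); label the merged cluster DJ
  updated: d(DJ,GL)=55/2, d(DJ,H)=28, d(DJ,I)=30, d(DJ,P)=33/2, d(DJ,Y)=14
iteration 3: select I,Y (d=9, Q=-377/2); attach at lengths (31/16, 113/16); label the merged cluster IY
  updated: d(DJ,IY)=35/2, d(GL,IY)=91/4, d(H,IY)=31, d(IY,P)=14
iteration 4: select GL,H (d=33, Q=-521/4); attach at lengths (123/8, 141/8); label the merged cluster GHL
  updated: d(DJ,GHL)=45/4, d(GHL,IY)=83/8, d(GHL,P)=21/2
iteration 5: select DJ,GHL (d=45/4, Q=-439/8); attach at lengths (285/32, 75/32); label the merged cluster DGHJL
  updated: d(DGHJL,IY)=133/16, d(DGHJL,P)=63/8
iteration 6: select DGHJL,IY (d=133/16, Q=-483/16); attach at lengths (35/32, 231/32); label the merged cluster DGHIJLY
  updated: d(DGHIJLY,P)=217/32
iteration 7: select DGHIJLY,P (d=217/32); attach at lengths (217/64, 217/64); label the merged cluster DGHIJLPY
final tree: ((((D:-21/10,J:71/10):285/32,((G:1/4,L:27/4):123/8,H:141/8):75/32):35/32,(I:31/16,Y:113/16):231/32):217/64,P:217/64)
total length: 2571/32

D,J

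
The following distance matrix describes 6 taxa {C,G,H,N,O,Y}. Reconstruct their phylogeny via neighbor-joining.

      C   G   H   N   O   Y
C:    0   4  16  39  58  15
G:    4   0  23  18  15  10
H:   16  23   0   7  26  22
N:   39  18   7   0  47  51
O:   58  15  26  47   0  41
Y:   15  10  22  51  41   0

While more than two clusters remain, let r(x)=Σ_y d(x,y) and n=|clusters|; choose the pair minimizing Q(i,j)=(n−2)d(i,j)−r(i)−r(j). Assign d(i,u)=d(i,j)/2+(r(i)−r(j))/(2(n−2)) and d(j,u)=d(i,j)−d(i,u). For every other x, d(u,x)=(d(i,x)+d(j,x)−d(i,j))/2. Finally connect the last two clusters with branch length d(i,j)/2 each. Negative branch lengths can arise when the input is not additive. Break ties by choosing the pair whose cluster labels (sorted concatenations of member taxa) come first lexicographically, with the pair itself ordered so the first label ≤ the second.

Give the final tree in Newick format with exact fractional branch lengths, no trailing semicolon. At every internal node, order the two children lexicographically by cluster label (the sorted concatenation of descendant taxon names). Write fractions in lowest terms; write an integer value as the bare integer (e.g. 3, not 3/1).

((((C:47/6,Y:43/6):15/2,G:-8):15/2,(H:-5,N:12):47/4):85/8,O:85/8)

iteration 1: select H,N (d=7, Q=-228); attach at lengths (-5, 12); label the merged cluster HN
  updated: d(C,HN)=24, d(G,HN)=17, d(HN,O)=33, d(HN,Y)=33
iteration 2: select C,Y (d=15, Q=-155); attach at lengths (47/6, 43/6); label the merged cluster CY
  updated: d(CY,G)=-1/2, d(CY,HN)=21, d(CY,O)=42
iteration 3: select CY,G (d=-1/2, Q=-95); attach at lengths (15/2, -8); label the merged cluster CGY
  updated: d(CGY,HN)=77/4, d(CGY,O)=115/4
iteration 4: select CGY,HN (d=77/4, Q=-81); attach at lengths (15/2, 47/4); label the merged cluster CGHNY
  updated: d(CGHNY,O)=85/4
iteration 5: select CGHNY,O (d=85/4); attach at lengths (85/8, 85/8); label the merged cluster CGHNOY
final tree: ((((C:47/6,Y:43/6):15/2,G:-8):15/2,(H:-5,N:12):47/4):85/8,O:85/8)
total length: 62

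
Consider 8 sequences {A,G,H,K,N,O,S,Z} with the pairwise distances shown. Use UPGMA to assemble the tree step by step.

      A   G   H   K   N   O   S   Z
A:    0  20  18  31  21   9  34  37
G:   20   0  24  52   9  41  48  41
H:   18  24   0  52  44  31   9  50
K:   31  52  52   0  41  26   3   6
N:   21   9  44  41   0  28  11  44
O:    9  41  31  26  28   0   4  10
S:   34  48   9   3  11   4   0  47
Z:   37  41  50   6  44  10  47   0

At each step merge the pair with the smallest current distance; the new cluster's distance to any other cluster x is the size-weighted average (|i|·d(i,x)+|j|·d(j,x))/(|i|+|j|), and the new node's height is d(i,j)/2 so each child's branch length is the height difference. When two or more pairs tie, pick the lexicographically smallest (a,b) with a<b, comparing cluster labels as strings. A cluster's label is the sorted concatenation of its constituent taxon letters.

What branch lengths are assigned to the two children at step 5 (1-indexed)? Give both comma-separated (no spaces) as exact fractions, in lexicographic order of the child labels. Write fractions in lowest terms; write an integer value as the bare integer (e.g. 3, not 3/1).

7/12,65/6

step 1: merge (K,S) at d=3; branch lengths K→3/2, S→3/2; new cluster KS
  updated: d(A,KS)=65/2, d(G,KS)=50, d(H,KS)=61/2, d(KS,N)=26, d(KS,O)=15, d(KS,Z)=53/2
step 2: merge (A,O) at d=9; branch lengths A→9/2, O→9/2; new cluster AO
  updated: d(AO,G)=61/2, d(AO,H)=49/2, d(AO,KS)=95/4, d(AO,N)=49/2, d(AO,Z)=47/2
step 3: merge (G,N) at d=9; branch lengths G→9/2, N→9/2; new cluster GN
  updated: d(AO,GN)=55/2, d(GN,H)=34, d(GN,KS)=38, d(GN,Z)=85/2
step 4: merge (AO,Z) at d=47/2; branch lengths AO→29/4, Z→47/4; new cluster AOZ
  updated: d(AOZ,GN)=65/2, d(AOZ,H)=33, d(AOZ,KS)=74/3
step 5: merge (AOZ,KS) at d=74/3; branch lengths AOZ→7/12, KS→65/6; new cluster AKOSZ
  updated: d(AKOSZ,GN)=347/10, d(AKOSZ,H)=32
step 6: merge (AKOSZ,H) at d=32; branch lengths AKOSZ→11/3, H→16; new cluster AHKOSZ
  updated: d(AHKOSZ,GN)=415/12
step 7: merge (AHKOSZ,GN) at d=415/12; branch lengths AHKOSZ→31/24, GN→307/24; new cluster AGHKNOSZ
final tree: (((((A:9/2,O:9/2):29/4,Z:47/4):7/12,(K:3/2,S:3/2):65/6):11/3,H:16):31/24,(G:9/2,N:9/2):307/24)
total length: 511/6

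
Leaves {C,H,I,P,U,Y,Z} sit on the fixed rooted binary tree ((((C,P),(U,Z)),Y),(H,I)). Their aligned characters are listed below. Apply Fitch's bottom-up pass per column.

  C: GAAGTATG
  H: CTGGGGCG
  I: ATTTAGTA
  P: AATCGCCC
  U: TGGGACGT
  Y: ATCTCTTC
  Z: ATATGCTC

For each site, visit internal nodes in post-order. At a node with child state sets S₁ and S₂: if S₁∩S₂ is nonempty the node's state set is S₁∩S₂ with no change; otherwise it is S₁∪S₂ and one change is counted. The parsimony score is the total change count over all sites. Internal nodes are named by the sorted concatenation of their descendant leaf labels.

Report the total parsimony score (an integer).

28

[col 0] CP: children C:{G}, P:{A} ∪→ {A,G}; cost 1
[col 0] UZ: children U:{T}, Z:{A} ∪→ {A,T}; cost 1
[col 0] CPUZ: children CP:{A,G}, UZ:{A,T} ∩→ {A}; cost 0
[col 0] CPUYZ: children CPUZ:{A}, Y:{A} ∩→ {A}; cost 0
[col 0] HI: children H:{C}, I:{A} ∪→ {A,C}; cost 1
[col 0] CHIPUYZ: children CPUYZ:{A}, HI:{A,C} ∩→ {A}; cost 0
[col 1] CP: children C:{A}, P:{A} ∩→ {A}; cost 0
[col 1] UZ: children U:{G}, Z:{T} ∪→ {G,T}; cost 1
[col 1] CPUZ: children CP:{A}, UZ:{G,T} ∪→ {A,G,T}; cost 1
[col 1] CPUYZ: children CPUZ:{A,G,T}, Y:{T} ∩→ {T}; cost 0
[col 1] HI: children H:{T}, I:{T} ∩→ {T}; cost 0
[col 1] CHIPUYZ: children CPUYZ:{T}, HI:{T} ∩→ {T}; cost 0
[col 2] CP: children C:{A}, P:{T} ∪→ {A,T}; cost 1
[col 2] UZ: children U:{G}, Z:{A} ∪→ {A,G}; cost 1
[col 2] CPUZ: children CP:{A,T}, UZ:{A,G} ∩→ {A}; cost 0
[col 2] CPUYZ: children CPUZ:{A}, Y:{C} ∪→ {A,C}; cost 1
[col 2] HI: children H:{G}, I:{T} ∪→ {G,T}; cost 1
[col 2] CHIPUYZ: children CPUYZ:{A,C}, HI:{G,T} ∪→ {A,C,G,T}; cost 1
[col 3] CP: children C:{G}, P:{C} ∪→ {C,G}; cost 1
[col 3] UZ: children U:{G}, Z:{T} ∪→ {G,T}; cost 1
[col 3] CPUZ: children CP:{C,G}, UZ:{G,T} ∩→ {G}; cost 0
[col 3] CPUYZ: children CPUZ:{G}, Y:{T} ∪→ {G,T}; cost 1
[col 3] HI: children H:{G}, I:{T} ∪→ {G,T}; cost 1
[col 3] CHIPUYZ: children CPUYZ:{G,T}, HI:{G,T} ∩→ {G,T}; cost 0
[col 4] CP: children C:{T}, P:{G} ∪→ {G,T}; cost 1
[col 4] UZ: children U:{A}, Z:{G} ∪→ {A,G}; cost 1
[col 4] CPUZ: children CP:{G,T}, UZ:{A,G} ∩→ {G}; cost 0
[col 4] CPUYZ: children CPUZ:{G}, Y:{C} ∪→ {C,G}; cost 1
[col 4] HI: children H:{G}, I:{A} ∪→ {A,G}; cost 1
[col 4] CHIPUYZ: children CPUYZ:{C,G}, HI:{A,G} ∩→ {G}; cost 0
[col 5] CP: children C:{A}, P:{C} ∪→ {A,C}; cost 1
[col 5] UZ: children U:{C}, Z:{C} ∩→ {C}; cost 0
[col 5] CPUZ: children CP:{A,C}, UZ:{C} ∩→ {C}; cost 0
[col 5] CPUYZ: children CPUZ:{C}, Y:{T} ∪→ {C,T}; cost 1
[col 5] HI: children H:{G}, I:{G} ∩→ {G}; cost 0
[col 5] CHIPUYZ: children CPUYZ:{C,T}, HI:{G} ∪→ {C,G,T}; cost 1
[col 6] CP: children C:{T}, P:{C} ∪→ {C,T}; cost 1
[col 6] UZ: children U:{G}, Z:{T} ∪→ {G,T}; cost 1
[col 6] CPUZ: children CP:{C,T}, UZ:{G,T} ∩→ {T}; cost 0
[col 6] CPUYZ: children CPUZ:{T}, Y:{T} ∩→ {T}; cost 0
[col 6] HI: children H:{C}, I:{T} ∪→ {C,T}; cost 1
[col 6] CHIPUYZ: children CPUYZ:{T}, HI:{C,T} ∩→ {T}; cost 0
[col 7] CP: children C:{G}, P:{C} ∪→ {C,G}; cost 1
[col 7] UZ: children U:{T}, Z:{C} ∪→ {C,T}; cost 1
[col 7] CPUZ: children CP:{C,G}, UZ:{C,T} ∩→ {C}; cost 0
[col 7] CPUYZ: children CPUZ:{C}, Y:{C} ∩→ {C}; cost 0
[col 7] HI: children H:{G}, I:{A} ∪→ {A,G}; cost 1
[col 7] CHIPUYZ: children CPUYZ:{C}, HI:{A,G} ∪→ {A,C,G}; cost 1
per-site changes: [3, 2, 5, 4, 4, 3, 3, 4]; total = 28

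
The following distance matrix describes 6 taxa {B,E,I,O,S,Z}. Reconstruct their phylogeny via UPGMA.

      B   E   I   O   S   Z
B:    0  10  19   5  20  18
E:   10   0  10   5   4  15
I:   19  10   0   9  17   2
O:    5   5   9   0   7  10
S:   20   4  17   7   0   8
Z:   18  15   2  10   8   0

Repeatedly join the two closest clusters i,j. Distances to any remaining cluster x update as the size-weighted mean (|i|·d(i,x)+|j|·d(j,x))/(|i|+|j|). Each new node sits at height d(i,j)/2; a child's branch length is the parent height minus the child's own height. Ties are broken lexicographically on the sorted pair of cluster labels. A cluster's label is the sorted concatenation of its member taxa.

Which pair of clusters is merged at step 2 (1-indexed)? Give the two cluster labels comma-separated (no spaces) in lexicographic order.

E,S

step 1: merge (I,Z) at d=2; branch lengths I→1, Z→1; new cluster IZ
  updated: d(B,IZ)=37/2, d(E,IZ)=25/2, d(IZ,O)=19/2, d(IZ,S)=25/2
step 2: merge (E,S) at d=4; branch lengths E→2, S→2; new cluster ES
  updated: d(B,ES)=15, d(ES,IZ)=25/2, d(ES,O)=6
step 3: merge (B,O) at d=5; branch lengths B→5/2, O→5/2; new cluster BO
  updated: d(BO,ES)=21/2, d(BO,IZ)=14
step 4: merge (BO,ES) at d=21/2; branch lengths BO→11/4, ES→13/4; new cluster BEOS
  updated: d(BEOS,IZ)=53/4
step 5: merge (BEOS,IZ) at d=53/4; branch lengths BEOS→11/8, IZ→45/8; new cluster BEIOSZ
final tree: (((B:5/2,O:5/2):11/4,(E:2,S:2):13/4):11/8,(I:1,Z:1):45/8)
total length: 24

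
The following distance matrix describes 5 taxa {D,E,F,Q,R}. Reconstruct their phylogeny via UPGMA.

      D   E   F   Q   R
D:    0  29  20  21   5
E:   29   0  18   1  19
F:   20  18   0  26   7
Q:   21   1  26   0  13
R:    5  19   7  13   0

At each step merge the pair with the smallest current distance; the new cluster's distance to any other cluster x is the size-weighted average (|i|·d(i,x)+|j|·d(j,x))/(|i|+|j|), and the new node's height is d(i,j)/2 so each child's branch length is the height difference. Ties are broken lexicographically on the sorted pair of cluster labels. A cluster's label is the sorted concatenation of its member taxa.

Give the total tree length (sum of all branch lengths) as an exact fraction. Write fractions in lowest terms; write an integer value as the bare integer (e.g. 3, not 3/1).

iteration 1: select E,Q (d=1); attach at lengths (1/2, 1/2); label the merged cluster EQ
  updated: d(D,EQ)=25, d(EQ,F)=22, d(EQ,R)=16
iteration 2: select D,R (d=5); attach at lengths (5/2, 5/2); label the merged cluster DR
  updated: d(DR,EQ)=41/2, d(DR,F)=27/2
iteration 3: select DR,F (d=27/2); attach at lengths (17/4, 27/4); label the merged cluster DFR
  updated: d(DFR,EQ)=21
iteration 4: select DFR,EQ (d=21); attach at lengths (15/4, 10); label the merged cluster DEFQR
final tree: (((D:5/2,R:5/2):17/4,F:27/4):15/4,(E:1/2,Q:1/2):10)
total length: 123/4

123/4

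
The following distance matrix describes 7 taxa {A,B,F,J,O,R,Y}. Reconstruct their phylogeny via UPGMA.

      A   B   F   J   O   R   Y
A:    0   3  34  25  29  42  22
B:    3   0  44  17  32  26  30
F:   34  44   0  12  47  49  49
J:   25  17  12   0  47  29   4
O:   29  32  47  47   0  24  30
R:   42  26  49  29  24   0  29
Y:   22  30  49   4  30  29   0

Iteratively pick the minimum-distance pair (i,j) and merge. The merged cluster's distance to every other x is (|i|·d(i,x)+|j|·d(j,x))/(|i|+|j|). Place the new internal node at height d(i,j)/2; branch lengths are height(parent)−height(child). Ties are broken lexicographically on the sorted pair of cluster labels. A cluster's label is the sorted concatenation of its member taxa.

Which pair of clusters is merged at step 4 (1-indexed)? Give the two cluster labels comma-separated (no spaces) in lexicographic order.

step 1: merge (A,B) at d=3; branch lengths A→3/2, B→3/2; new cluster AB
  updated: d(AB,F)=39, d(AB,J)=21, d(AB,O)=61/2, d(AB,R)=34, d(AB,Y)=26
step 2: merge (J,Y) at d=4; branch lengths J→2, Y→2; new cluster JY
  updated: d(AB,JY)=47/2, d(F,JY)=61/2, d(JY,O)=77/2, d(JY,R)=29
step 3: merge (AB,JY) at d=47/2; branch lengths AB→41/4, JY→39/4; new cluster ABJY
  updated: d(ABJY,F)=139/4, d(ABJY,O)=69/2, d(ABJY,R)=63/2
step 4: merge (O,R) at d=24; branch lengths O→12, R→12; new cluster OR
  updated: d(ABJY,OR)=33, d(F,OR)=48
step 5: merge (ABJY,OR) at d=33; branch lengths ABJY→19/4, OR→9/2; new cluster ABJORY
  updated: d(ABJORY,F)=235/6
step 6: merge (ABJORY,F) at d=235/6; branch lengths ABJORY→37/12, F→235/12; new cluster ABFJORY
final tree: ((((A:3/2,B:3/2):41/4,(J:2,Y:2):39/4):19/4,(O:12,R:12):9/2):37/12,F:235/12)
total length: 995/12

O,R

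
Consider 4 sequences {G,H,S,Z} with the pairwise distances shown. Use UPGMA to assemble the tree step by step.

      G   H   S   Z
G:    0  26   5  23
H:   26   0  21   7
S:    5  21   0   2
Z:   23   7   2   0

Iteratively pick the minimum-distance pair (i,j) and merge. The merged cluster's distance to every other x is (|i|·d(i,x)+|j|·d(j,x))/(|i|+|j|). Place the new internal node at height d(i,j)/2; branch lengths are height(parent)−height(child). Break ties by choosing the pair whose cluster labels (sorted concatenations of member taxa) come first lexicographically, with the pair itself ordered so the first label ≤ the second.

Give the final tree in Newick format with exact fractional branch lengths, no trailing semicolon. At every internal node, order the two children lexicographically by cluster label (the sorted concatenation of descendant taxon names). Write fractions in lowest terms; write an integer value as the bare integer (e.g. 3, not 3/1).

step 1: merge (S,Z) at d=2; branch lengths S→1, Z→1; new cluster SZ
  updated: d(G,SZ)=14, d(H,SZ)=14
step 2: merge (G,SZ) at d=14; branch lengths G→7, SZ→6; new cluster GSZ
  updated: d(GSZ,H)=18
step 3: merge (GSZ,H) at d=18; branch lengths GSZ→2, H→9; new cluster GHSZ
final tree: ((G:7,(S:1,Z:1):6):2,H:9)
total length: 26

((G:7,(S:1,Z:1):6):2,H:9)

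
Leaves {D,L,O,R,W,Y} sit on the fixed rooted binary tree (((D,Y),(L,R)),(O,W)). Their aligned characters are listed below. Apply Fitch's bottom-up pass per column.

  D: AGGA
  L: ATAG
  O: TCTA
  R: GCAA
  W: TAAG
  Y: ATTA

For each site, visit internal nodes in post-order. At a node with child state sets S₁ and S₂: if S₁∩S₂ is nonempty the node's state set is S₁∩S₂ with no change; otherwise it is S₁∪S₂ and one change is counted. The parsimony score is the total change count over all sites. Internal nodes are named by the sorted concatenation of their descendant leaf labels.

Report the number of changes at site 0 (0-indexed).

2

site 0, node DY: D={A} ∩ Y={A} → {A} (+0)
site 0, node LR: L={A} ∪ R={G} → {A,G} (+1)
site 0, node DLRY: DY={A} ∩ LR={A,G} → {A} (+0)
site 0, node OW: O={T} ∩ W={T} → {T} (+0)
site 0, node DLORWY: DLRY={A} ∪ OW={T} → {A,T} (+1)
site 1, node DY: D={G} ∪ Y={T} → {G,T} (+1)
site 1, node LR: L={T} ∪ R={C} → {C,T} (+1)
site 1, node DLRY: DY={G,T} ∩ LR={C,T} → {T} (+0)
site 1, node OW: O={C} ∪ W={A} → {A,C} (+1)
site 1, node DLORWY: DLRY={T} ∪ OW={A,C} → {A,C,T} (+1)
site 2, node DY: D={G} ∪ Y={T} → {G,T} (+1)
site 2, node LR: L={A} ∩ R={A} → {A} (+0)
site 2, node DLRY: DY={G,T} ∪ LR={A} → {A,G,T} (+1)
site 2, node OW: O={T} ∪ W={A} → {A,T} (+1)
site 2, node DLORWY: DLRY={A,G,T} ∩ OW={A,T} → {A,T} (+0)
site 3, node DY: D={A} ∩ Y={A} → {A} (+0)
site 3, node LR: L={G} ∪ R={A} → {A,G} (+1)
site 3, node DLRY: DY={A} ∩ LR={A,G} → {A} (+0)
site 3, node OW: O={A} ∪ W={G} → {A,G} (+1)
site 3, node DLORWY: DLRY={A} ∩ OW={A,G} → {A} (+0)
per-site changes: [2, 4, 3, 2]; total = 11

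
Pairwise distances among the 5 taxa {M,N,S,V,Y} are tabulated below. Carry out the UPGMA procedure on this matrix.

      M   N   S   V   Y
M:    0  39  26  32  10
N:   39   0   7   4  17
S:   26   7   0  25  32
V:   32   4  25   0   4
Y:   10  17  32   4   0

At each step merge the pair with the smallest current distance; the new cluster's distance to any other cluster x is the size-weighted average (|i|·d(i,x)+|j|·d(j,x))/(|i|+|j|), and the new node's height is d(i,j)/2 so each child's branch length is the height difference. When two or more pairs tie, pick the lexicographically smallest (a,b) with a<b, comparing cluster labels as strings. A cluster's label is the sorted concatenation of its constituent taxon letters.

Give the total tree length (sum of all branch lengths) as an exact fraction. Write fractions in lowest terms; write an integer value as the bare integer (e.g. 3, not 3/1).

40

1. join N+V (d=4) ⇒ NV; edges |N|=2, |V|=2
  updated: d(M,NV)=71/2, d(NV,S)=16, d(NV,Y)=21/2
2. join M+Y (d=10) ⇒ MY; edges |M|=5, |Y|=5
  updated: d(MY,NV)=23, d(MY,S)=29
3. join NV+S (d=16) ⇒ NSV; edges |NV|=6, |S|=8
  updated: d(MY,NSV)=25
4. join MY+NSV (d=25) ⇒ MNSVY; edges |MY|=15/2, |NSV|=9/2
final tree: ((M:5,Y:5):15/2,((N:2,V:2):6,S:8):9/2)
total length: 40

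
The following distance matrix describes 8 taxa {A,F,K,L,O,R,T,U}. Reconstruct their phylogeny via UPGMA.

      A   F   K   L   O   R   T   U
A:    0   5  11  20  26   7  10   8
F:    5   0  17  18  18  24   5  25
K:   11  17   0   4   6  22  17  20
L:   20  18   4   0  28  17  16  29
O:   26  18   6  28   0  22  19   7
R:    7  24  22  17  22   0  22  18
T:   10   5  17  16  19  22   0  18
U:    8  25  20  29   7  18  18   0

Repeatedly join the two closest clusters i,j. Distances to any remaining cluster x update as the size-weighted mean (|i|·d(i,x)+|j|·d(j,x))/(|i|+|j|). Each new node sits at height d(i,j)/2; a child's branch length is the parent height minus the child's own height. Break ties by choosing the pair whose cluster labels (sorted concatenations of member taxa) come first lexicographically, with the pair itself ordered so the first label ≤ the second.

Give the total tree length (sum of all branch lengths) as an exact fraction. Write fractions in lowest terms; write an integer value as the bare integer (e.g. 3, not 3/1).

979/20

iteration 1: select K,L (d=4); attach at lengths (2, 2); label the merged cluster KL
  updated: d(A,KL)=31/2, d(F,KL)=35/2, d(KL,O)=17, d(KL,R)=39/2, d(KL,T)=33/2, d(KL,U)=49/2
iteration 2: select A,F (d=5); attach at lengths (5/2, 5/2); label the merged cluster AF
  updated: d(AF,KL)=33/2, d(AF,O)=22, d(AF,R)=31/2, d(AF,T)=15/2, d(AF,U)=33/2
iteration 3: select O,U (d=7); attach at lengths (7/2, 7/2); label the merged cluster OU
  updated: d(AF,OU)=77/4, d(KL,OU)=83/4, d(OU,R)=20, d(OU,T)=37/2
iteration 4: select AF,T (d=15/2); attach at lengths (5/4, 15/4); label the merged cluster AFT
  updated: d(AFT,KL)=33/2, d(AFT,OU)=19, d(AFT,R)=53/3
iteration 5: select AFT,KL (d=33/2); attach at lengths (9/2, 25/4); label the merged cluster AFKLT
  updated: d(AFKLT,OU)=197/10, d(AFKLT,R)=92/5
iteration 6: select AFKLT,R (d=92/5); attach at lengths (19/20, 46/5); label the merged cluster AFKLRT
  updated: d(AFKLRT,OU)=79/4
iteration 7: select AFKLRT,OU (d=79/4); attach at lengths (27/40, 51/8); label the merged cluster AFKLORTU
final tree: (((((A:5/2,F:5/2):5/4,T:15/4):9/2,(K:2,L:2):25/4):19/20,R:46/5):27/40,(O:7/2,U:7/2):51/8)
total length: 979/20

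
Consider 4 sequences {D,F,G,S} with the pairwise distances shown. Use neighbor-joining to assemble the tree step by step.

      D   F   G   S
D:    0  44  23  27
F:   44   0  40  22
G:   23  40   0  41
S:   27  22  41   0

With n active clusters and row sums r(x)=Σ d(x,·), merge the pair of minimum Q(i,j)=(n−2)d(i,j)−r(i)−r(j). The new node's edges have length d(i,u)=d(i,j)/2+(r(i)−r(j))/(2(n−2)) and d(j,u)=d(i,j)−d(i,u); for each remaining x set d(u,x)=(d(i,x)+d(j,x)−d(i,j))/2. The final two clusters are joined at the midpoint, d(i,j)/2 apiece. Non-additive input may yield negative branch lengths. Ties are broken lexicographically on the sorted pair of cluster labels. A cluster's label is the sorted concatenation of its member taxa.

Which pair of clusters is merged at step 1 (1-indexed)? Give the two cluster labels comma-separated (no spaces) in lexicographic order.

D,G

1. join D+G (d=23, Q=-152) ⇒ DG; edges |D|=9, |G|=14
  updated: d(DG,F)=61/2, d(DG,S)=45/2
2. join DG+F (d=61/2, Q=-75) ⇒ DFG; edges |DG|=31/2, |F|=15
  updated: d(DFG,S)=7
3. join DFG+S (d=7) ⇒ DFGS; edges |DFG|=7/2, |S|=7/2
final tree: (((D:9,G:14):31/2,F:15):7/2,S:7/2)
total length: 121/2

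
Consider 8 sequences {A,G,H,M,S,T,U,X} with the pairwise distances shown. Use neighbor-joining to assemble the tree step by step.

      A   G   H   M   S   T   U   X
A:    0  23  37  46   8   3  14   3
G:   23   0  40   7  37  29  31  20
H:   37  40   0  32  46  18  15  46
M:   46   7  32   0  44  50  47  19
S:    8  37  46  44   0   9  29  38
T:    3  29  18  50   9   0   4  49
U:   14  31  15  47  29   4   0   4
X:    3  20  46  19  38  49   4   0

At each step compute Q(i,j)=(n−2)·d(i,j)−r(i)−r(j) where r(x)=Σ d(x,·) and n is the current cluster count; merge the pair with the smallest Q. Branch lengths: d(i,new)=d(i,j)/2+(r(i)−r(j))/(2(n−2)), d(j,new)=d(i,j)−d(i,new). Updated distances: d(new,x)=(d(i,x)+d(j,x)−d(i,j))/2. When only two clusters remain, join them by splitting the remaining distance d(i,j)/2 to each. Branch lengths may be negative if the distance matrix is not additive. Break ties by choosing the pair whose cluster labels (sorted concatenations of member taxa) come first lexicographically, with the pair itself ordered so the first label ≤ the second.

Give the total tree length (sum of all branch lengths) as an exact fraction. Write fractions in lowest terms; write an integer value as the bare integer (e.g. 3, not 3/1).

1139/16

iteration 1: select G,M (d=7, Q=-390); attach at lengths (-4/3, 25/3); label the merged cluster GM
  updated: d(A,GM)=31, d(GM,H)=65/2, d(GM,S)=37, d(GM,T)=36, d(GM,U)=71/2, d(GM,X)=16
iteration 2: select GM,X (d=16, Q=-264); attach at lengths (56/5, 24/5); label the merged cluster GMX
  updated: d(A,GMX)=9, d(GMX,H)=125/4, d(GMX,S)=59/2, d(GMX,T)=69/2, d(GMX,U)=47/4
iteration 3: select H,U (d=15, Q=-161); attach at lengths (267/16, -27/16); label the merged cluster HU
  updated: d(A,HU)=18, d(GMX,HU)=14, d(HU,S)=30, d(HU,T)=7/2
iteration 4: select GMX,HU (d=14, Q=-221/2); attach at lengths (127/12, 41/12); label the merged cluster GHMUX
  updated: d(A,GHMUX)=13/2, d(GHMUX,S)=91/4, d(GHMUX,T)=12
iteration 5: select A,GHMUX (d=13/2, Q=-183/4); attach at lengths (-43/16, 147/16); label the merged cluster AGHMUX
  updated: d(AGHMUX,S)=97/8, d(AGHMUX,T)=17/4
iteration 6: select AGHMUX,S (d=97/8, Q=-203/8); attach at lengths (59/16, 135/16); label the merged cluster AGHMSUX
  updated: d(AGHMSUX,T)=9/16
iteration 7: select AGHMSUX,T (d=9/16); attach at lengths (9/32, 9/32); label the merged cluster AGHMSTUX
final tree: (((A:-43/16,(((G:-4/3,M:25/3):56/5,X:24/5):127/12,(H:267/16,U:-27/16):41/12):147/16):59/16,S:135/16):9/32,T:9/32)
total length: 1139/16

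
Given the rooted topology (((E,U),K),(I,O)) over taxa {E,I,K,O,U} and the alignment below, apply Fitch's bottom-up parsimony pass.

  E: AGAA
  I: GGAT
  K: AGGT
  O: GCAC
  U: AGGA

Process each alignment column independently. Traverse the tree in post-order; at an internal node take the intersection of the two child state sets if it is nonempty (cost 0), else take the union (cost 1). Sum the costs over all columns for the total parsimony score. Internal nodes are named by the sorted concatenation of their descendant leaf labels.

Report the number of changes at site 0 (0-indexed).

1

[col 0] EU: children E:{A}, U:{A} ∩→ {A}; cost 0
[col 0] EKU: children EU:{A}, K:{A} ∩→ {A}; cost 0
[col 0] IO: children I:{G}, O:{G} ∩→ {G}; cost 0
[col 0] EIKOU: children EKU:{A}, IO:{G} ∪→ {A,G}; cost 1
[col 1] EU: children E:{G}, U:{G} ∩→ {G}; cost 0
[col 1] EKU: children EU:{G}, K:{G} ∩→ {G}; cost 0
[col 1] IO: children I:{G}, O:{C} ∪→ {C,G}; cost 1
[col 1] EIKOU: children EKU:{G}, IO:{C,G} ∩→ {G}; cost 0
[col 2] EU: children E:{A}, U:{G} ∪→ {A,G}; cost 1
[col 2] EKU: children EU:{A,G}, K:{G} ∩→ {G}; cost 0
[col 2] IO: children I:{A}, O:{A} ∩→ {A}; cost 0
[col 2] EIKOU: children EKU:{G}, IO:{A} ∪→ {A,G}; cost 1
[col 3] EU: children E:{A}, U:{A} ∩→ {A}; cost 0
[col 3] EKU: children EU:{A}, K:{T} ∪→ {A,T}; cost 1
[col 3] IO: children I:{T}, O:{C} ∪→ {C,T}; cost 1
[col 3] EIKOU: children EKU:{A,T}, IO:{C,T} ∩→ {T}; cost 0
per-site changes: [1, 1, 2, 2]; total = 6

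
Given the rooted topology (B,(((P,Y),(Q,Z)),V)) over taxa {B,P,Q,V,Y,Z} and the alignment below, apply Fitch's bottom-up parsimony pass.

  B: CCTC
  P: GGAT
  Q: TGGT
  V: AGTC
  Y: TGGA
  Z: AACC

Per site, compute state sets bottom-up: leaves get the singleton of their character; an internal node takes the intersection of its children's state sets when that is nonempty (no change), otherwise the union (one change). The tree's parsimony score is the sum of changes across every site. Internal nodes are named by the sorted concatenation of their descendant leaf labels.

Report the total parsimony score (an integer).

12

[col 0] PY: children P:{G}, Y:{T} ∪→ {G,T}; cost 1
[col 0] QZ: children Q:{T}, Z:{A} ∪→ {A,T}; cost 1
[col 0] PQYZ: children PY:{G,T}, QZ:{A,T} ∩→ {T}; cost 0
[col 0] PQVYZ: children PQYZ:{T}, V:{A} ∪→ {A,T}; cost 1
[col 0] BPQVYZ: children B:{C}, PQVYZ:{A,T} ∪→ {A,C,T}; cost 1
[col 1] PY: children P:{G}, Y:{G} ∩→ {G}; cost 0
[col 1] QZ: children Q:{G}, Z:{A} ∪→ {A,G}; cost 1
[col 1] PQYZ: children PY:{G}, QZ:{A,G} ∩→ {G}; cost 0
[col 1] PQVYZ: children PQYZ:{G}, V:{G} ∩→ {G}; cost 0
[col 1] BPQVYZ: children B:{C}, PQVYZ:{G} ∪→ {C,G}; cost 1
[col 2] PY: children P:{A}, Y:{G} ∪→ {A,G}; cost 1
[col 2] QZ: children Q:{G}, Z:{C} ∪→ {C,G}; cost 1
[col 2] PQYZ: children PY:{A,G}, QZ:{C,G} ∩→ {G}; cost 0
[col 2] PQVYZ: children PQYZ:{G}, V:{T} ∪→ {G,T}; cost 1
[col 2] BPQVYZ: children B:{T}, PQVYZ:{G,T} ∩→ {T}; cost 0
[col 3] PY: children P:{T}, Y:{A} ∪→ {A,T}; cost 1
[col 3] QZ: children Q:{T}, Z:{C} ∪→ {C,T}; cost 1
[col 3] PQYZ: children PY:{A,T}, QZ:{C,T} ∩→ {T}; cost 0
[col 3] PQVYZ: children PQYZ:{T}, V:{C} ∪→ {C,T}; cost 1
[col 3] BPQVYZ: children B:{C}, PQVYZ:{C,T} ∩→ {C}; cost 0
per-site changes: [4, 2, 3, 3]; total = 12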